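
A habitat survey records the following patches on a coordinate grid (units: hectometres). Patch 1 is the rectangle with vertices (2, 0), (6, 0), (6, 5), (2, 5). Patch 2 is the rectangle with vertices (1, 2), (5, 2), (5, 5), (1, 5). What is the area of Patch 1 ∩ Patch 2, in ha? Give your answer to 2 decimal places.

9.00

|Patch 1∩Patch 2|: x∈[2,5], y∈[2,5] → 3·3 = 9.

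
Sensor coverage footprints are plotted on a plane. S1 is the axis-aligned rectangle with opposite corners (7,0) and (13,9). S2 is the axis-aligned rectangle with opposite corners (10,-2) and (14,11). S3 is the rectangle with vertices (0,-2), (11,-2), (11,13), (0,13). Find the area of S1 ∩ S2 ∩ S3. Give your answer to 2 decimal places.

9.00

The intersection is the polygon with vertices (10,0), (10,9), (11,9), (11,0).
By the shoelace formula its area is 9.00.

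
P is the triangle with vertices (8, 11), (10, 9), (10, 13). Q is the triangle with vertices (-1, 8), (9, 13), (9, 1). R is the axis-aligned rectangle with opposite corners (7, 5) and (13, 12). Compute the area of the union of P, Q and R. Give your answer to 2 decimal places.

By inclusion–exclusion:
Individual areas: |P| = 4, |Q| = 60, |R| = 42.
|P∩Q| = 1.
|P∩R| = 3.5.
|Q∩R| = 14.
|P∩Q∩R| = 1.
|P ∪ Q ∪ R| = 106 − 18.5 + 1 = 88.50.

88.50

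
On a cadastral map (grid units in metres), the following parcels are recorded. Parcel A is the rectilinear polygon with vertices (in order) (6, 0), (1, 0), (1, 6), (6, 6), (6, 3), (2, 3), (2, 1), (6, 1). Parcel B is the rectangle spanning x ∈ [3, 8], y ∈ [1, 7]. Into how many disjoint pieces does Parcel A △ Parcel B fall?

Parcel A △ Parcel B is a single connected region.

1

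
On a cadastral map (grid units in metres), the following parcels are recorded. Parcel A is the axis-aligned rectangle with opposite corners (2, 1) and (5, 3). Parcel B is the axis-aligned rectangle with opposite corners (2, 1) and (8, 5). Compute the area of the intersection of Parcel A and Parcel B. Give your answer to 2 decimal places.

6.00

|Parcel A∩Parcel B|: x∈[2,5], y∈[1,3] → 3·2 = 6.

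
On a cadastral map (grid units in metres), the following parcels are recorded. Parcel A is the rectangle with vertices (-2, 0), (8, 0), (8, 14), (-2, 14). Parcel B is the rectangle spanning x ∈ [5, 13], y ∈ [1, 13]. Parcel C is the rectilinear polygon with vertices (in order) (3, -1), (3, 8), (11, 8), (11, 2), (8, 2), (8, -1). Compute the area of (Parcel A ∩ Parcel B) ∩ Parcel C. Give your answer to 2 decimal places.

21.00

The region (Parcel A ∩ Parcel B) ∩ Parcel C is the polygon with vertices (5,1), (5,8), (8,8), (8,2), (8,1).
By the shoelace formula its area is 21.00.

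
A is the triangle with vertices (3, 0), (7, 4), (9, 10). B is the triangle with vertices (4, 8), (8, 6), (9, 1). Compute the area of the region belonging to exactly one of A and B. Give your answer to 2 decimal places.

12.56

|A| = 8, |B| = 9, |A∩B| = 2.218.
|A △ B| = |A| + |B| − 2·|A∩B| = 8 + 9 − 4.4359 = 12.56.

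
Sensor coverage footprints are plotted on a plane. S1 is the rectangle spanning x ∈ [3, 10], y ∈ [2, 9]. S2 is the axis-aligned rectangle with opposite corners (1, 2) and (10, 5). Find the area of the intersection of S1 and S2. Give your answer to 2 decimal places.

|S1∩S2|: x∈[3,10], y∈[2,5] → 7·3 = 21.

21.00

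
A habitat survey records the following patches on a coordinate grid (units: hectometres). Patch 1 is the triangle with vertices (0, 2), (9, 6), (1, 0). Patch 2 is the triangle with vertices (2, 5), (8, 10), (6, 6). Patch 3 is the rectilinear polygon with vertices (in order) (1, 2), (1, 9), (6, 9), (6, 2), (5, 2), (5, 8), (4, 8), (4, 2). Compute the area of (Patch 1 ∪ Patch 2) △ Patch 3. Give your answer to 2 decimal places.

31.86

|Patch 1 ∪ Patch 2| = 18.
|(Patch 1 ∪ Patch 2) ∩ Patch 3| = 7.5694.
|(Patch 1 ∪ Patch 2) △ Patch 3| = 18 + 29 − 15.1389 = 31.86.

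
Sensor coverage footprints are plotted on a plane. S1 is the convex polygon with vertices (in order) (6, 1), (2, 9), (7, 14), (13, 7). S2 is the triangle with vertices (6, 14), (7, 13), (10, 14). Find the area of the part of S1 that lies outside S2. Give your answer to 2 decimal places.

71.92

|S1| = 72.5, |S1∩S2| = 0.5833.
|S1 ∖ S2| = |S1| − |S1∩S2| = 72.5 − 0.5833 = 71.92.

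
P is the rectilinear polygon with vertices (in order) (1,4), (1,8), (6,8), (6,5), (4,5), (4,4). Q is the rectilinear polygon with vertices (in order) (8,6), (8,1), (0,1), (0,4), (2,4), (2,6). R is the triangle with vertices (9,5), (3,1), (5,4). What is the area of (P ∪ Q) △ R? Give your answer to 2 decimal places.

|P ∪ Q| = 48.
|(P ∪ Q) ∩ R| = 4.7917.
|(P ∪ Q) △ R| = 48 + 5 − 9.5833 = 43.42.

43.42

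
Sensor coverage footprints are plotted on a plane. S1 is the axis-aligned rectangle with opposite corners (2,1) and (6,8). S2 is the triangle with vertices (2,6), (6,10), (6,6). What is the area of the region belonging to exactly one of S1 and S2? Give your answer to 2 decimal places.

|S1| = 28, |S2| = 8, |S1∩S2| = 6.
|S1 △ S2| = |S1| + |S2| − 2·|S1∩S2| = 28 + 8 − 12 = 24.00.

24.00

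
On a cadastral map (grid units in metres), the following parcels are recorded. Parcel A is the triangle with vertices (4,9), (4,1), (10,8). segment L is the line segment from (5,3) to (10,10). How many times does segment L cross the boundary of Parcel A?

1

The segment meets the boundary at (8.723,8.213).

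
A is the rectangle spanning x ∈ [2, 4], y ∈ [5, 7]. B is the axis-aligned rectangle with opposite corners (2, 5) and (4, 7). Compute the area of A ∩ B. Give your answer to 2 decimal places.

4.00

|A∩B|: x∈[2,4], y∈[5,7] → 2·2 = 4.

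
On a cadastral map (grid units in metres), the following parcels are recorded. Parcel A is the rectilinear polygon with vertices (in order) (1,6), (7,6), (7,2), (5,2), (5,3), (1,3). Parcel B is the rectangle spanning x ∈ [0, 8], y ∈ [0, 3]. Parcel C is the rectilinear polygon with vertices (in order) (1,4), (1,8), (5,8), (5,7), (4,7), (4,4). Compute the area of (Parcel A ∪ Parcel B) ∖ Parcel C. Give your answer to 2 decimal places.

|Parcel A ∪ Parcel B| = 42.
|(Parcel A ∪ Parcel B) ∩ Parcel C| = 6.
|(Parcel A ∪ Parcel B) ∖ Parcel C| = 42 − 6 = 36.00.

36.00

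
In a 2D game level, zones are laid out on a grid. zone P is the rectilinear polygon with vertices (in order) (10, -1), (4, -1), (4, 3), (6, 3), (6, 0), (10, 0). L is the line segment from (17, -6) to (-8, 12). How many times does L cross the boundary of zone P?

4

The segment meets the boundary at (4.5,3), (6,1.92), (8.667,0), (10,-0.96).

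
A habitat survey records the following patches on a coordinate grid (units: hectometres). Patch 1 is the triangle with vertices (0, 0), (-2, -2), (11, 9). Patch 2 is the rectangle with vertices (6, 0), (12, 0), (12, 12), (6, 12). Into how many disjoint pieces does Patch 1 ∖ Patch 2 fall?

1

Patch 1 ∖ Patch 2 is a single connected region.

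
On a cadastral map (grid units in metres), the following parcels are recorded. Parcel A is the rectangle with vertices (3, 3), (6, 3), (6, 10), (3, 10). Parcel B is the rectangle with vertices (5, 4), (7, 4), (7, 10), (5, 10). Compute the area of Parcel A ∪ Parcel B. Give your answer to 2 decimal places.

By inclusion–exclusion:
Individual areas: |Parcel A| = 21, |Parcel B| = 12.
|Parcel A∩Parcel B|: x∈[5,6], y∈[4,10] → 1·6 = 6.
|Parcel A ∪ Parcel B| = 33 − 6 = 27.00.

27.00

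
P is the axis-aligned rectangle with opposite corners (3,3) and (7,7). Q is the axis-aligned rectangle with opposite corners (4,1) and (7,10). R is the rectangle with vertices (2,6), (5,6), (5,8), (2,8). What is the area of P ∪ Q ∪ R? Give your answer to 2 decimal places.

By inclusion–exclusion:
Individual areas: |P| = 16, |Q| = 27, |R| = 6.
|P∩Q|: x∈[4,7], y∈[3,7] → 3·4 = 12.
|P∩R|: x∈[3,5], y∈[6,7] → 2·1 = 2.
|Q∩R|: x∈[4,5], y∈[6,8] → 1·2 = 2.
|P∩Q∩R| = 1.
|P ∪ Q ∪ R| = 49 − 16 + 1 = 34.00.

34.00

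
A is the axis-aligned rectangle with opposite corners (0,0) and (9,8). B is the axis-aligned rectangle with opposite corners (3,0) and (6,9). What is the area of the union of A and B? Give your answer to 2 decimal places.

75.00

By inclusion–exclusion:
Individual areas: |A| = 72, |B| = 27.
|A∩B|: x∈[3,6], y∈[0,8] → 3·8 = 24.
|A ∪ B| = 99 − 24 = 75.00.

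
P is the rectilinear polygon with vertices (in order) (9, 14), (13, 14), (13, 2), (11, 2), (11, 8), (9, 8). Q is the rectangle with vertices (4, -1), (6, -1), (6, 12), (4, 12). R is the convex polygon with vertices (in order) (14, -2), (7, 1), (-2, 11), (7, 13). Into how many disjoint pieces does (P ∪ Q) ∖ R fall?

(P ∪ Q) ∖ R splits into 2 disjoint pieces (area 34.5048, area 8.4444).

2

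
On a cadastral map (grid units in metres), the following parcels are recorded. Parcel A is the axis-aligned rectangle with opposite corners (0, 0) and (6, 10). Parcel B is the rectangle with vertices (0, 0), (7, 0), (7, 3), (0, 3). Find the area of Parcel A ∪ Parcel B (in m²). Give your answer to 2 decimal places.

63.00

By inclusion–exclusion:
Individual areas: |Parcel A| = 60, |Parcel B| = 21.
|Parcel A∩Parcel B|: x∈[0,6], y∈[0,3] → 6·3 = 18.
|Parcel A ∪ Parcel B| = 81 − 18 = 63.00.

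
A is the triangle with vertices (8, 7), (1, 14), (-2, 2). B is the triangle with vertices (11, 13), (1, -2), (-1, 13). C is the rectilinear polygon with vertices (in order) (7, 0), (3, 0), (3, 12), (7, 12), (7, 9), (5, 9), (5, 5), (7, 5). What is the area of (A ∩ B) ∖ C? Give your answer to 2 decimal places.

32.19

|A ∩ B| = 44.6898.
|(A ∩ B) ∩ C| = 12.5.
|(A ∩ B) ∖ C| = 44.6898 − 12.5 = 32.19.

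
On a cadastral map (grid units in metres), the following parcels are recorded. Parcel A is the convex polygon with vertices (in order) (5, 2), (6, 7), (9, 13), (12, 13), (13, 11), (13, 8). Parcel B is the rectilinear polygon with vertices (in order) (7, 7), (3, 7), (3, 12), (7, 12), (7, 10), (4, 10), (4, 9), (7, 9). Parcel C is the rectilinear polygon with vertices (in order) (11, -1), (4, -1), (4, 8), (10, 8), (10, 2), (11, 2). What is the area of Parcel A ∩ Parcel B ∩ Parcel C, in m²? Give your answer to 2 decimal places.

0.75

The intersection is the polygon with vertices (7,7), (6,7), (6.5,8), (7,8).
By the shoelace formula its area is 0.75.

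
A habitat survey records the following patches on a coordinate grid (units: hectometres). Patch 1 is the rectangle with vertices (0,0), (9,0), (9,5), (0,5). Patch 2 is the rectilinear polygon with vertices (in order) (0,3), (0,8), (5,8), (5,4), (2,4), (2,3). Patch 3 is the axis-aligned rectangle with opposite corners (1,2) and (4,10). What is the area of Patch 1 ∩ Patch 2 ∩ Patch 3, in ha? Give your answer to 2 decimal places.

The intersection is the polygon with vertices (2,4), (2,3), (1,3), (1,5), (4,5), (4,4).
By the shoelace formula its area is 4.00.

4.00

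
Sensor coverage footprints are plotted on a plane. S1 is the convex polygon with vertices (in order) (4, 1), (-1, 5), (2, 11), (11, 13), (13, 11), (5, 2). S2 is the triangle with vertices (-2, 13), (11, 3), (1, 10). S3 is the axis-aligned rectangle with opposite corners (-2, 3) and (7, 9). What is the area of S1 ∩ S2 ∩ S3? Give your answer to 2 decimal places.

1.76

The intersection is the polygon with vertices (7,6.077), (7,5.8), (2.429,9), (3.2,9).
By the shoelace formula its area is 1.76.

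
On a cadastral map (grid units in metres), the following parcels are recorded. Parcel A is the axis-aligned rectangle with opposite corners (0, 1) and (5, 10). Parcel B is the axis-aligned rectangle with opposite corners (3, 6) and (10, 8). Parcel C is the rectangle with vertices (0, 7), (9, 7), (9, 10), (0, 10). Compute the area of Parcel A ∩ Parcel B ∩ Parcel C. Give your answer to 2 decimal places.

The intersection is the polygon with vertices (3,8), (5,8), (5,7), (3,7).
By the shoelace formula its area is 2.00.

2.00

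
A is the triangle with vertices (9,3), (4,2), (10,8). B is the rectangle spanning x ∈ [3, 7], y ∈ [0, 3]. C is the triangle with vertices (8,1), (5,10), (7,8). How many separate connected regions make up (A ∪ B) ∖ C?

2

(A ∪ B) ∖ C splits into 2 disjoint pieces (area 14.1813, area 6.9375).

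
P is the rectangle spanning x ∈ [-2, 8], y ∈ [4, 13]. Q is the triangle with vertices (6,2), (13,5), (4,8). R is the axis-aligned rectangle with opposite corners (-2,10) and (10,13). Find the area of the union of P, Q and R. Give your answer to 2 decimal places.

109.33

By inclusion–exclusion:
Individual areas: |P| = 90, |Q| = 24, |R| = 36.
|P∩Q| = 10.6667.
|P∩R|: x∈[-2,8], y∈[10,13] → 10·3 = 30.
|Q∩R| = 0.
|P∩Q∩R| = 0.
|P ∪ Q ∪ R| = 150 − 40.6667 + 0 = 109.33.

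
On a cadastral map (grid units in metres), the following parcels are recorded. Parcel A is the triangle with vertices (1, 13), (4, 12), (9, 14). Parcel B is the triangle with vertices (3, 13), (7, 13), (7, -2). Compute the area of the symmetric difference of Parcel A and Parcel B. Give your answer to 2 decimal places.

31.46

|Parcel A| = 5.5, |Parcel B| = 30, |Parcel A∩Parcel B| = 2.0183.
|Parcel A △ Parcel B| = |Parcel A| + |Parcel B| − 2·|Parcel A∩Parcel B| = 5.5 + 30 − 4.0366 = 31.46.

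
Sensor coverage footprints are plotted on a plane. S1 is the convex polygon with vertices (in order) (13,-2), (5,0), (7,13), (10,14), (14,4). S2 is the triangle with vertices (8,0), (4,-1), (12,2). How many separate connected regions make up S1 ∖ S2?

1

S1 ∖ S2 is a single connected region.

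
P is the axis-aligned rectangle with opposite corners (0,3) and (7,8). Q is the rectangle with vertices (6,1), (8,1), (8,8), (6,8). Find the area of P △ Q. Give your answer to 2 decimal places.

|P∩Q|: x∈[6,7], y∈[3,8] → 1·5 = 5.
|P △ Q| = |P| + |Q| − 2·|P∩Q| = 35 + 14 − 10 = 39.00.

39.00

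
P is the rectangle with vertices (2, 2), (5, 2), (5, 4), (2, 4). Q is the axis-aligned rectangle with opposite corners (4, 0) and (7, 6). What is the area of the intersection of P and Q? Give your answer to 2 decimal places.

2.00

|P∩Q|: x∈[4,5], y∈[2,4] → 1·2 = 2.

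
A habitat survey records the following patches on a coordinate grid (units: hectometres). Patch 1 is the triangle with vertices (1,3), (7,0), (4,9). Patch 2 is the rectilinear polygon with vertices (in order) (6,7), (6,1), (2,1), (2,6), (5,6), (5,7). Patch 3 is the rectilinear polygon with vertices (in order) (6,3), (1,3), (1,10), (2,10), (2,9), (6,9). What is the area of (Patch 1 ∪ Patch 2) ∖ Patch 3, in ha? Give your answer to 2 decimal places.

|Patch 1 ∪ Patch 2| = 27.5.
|(Patch 1 ∪ Patch 2) ∩ Patch 3| = 17.75.
|(Patch 1 ∪ Patch 2) ∖ Patch 3| = 27.5 − 17.75 = 9.75.

9.75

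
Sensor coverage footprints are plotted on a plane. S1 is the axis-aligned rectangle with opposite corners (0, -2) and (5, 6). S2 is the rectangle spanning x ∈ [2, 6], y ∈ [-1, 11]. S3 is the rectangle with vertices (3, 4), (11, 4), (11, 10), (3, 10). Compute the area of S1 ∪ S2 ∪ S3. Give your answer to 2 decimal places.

By inclusion–exclusion:
Individual areas: |S1| = 40, |S2| = 48, |S3| = 48.
|S1∩S2|: x∈[2,5], y∈[-1,6] → 3·7 = 21.
|S1∩S3|: x∈[3,5], y∈[4,6] → 2·2 = 4.
|S2∩S3|: x∈[3,6], y∈[4,10] → 3·6 = 18.
|S1∩S2∩S3| = 4.
|S1 ∪ S2 ∪ S3| = 136 − 43 + 4 = 97.00.

97.00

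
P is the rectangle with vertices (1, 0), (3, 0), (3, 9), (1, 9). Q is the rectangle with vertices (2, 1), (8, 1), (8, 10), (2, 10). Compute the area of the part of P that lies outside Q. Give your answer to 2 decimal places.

10.00

|P∩Q|: x∈[2,3], y∈[1,9] → 1·8 = 8.
|P| = 18.
|P ∖ Q| = |P| − |P∩Q| = 18 − 8 = 10.00.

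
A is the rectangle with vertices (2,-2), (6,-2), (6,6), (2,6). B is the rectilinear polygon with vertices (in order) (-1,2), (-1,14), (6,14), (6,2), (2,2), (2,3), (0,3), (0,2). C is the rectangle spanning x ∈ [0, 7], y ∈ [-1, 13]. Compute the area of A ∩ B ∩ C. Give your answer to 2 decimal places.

16.00

The intersection is the polygon with vertices (2,2), (2,3), (2,6), (6,6), (6,2).
By the shoelace formula its area is 16.00.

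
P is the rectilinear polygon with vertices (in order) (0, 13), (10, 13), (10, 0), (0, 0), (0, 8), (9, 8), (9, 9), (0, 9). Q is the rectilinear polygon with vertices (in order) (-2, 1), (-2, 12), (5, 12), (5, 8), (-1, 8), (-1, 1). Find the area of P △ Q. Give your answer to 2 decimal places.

126.00

|P| = 121, |Q| = 35, |P∩Q| = 15.
|P △ Q| = |P| + |Q| − 2·|P∩Q| = 121 + 35 − 30 = 126.00.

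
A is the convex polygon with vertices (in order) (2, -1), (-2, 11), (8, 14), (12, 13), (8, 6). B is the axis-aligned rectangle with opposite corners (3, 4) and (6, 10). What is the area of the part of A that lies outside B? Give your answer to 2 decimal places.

88.00

|A| = 106, |A∩B| = 18.
|A ∖ B| = |A| − |A∩B| = 106 − 18 = 88.00.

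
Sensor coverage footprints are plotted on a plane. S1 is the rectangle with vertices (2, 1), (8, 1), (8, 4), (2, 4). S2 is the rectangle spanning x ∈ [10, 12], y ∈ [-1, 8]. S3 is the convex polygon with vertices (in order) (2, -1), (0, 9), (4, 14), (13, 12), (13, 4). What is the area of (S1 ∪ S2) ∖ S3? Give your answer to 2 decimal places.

8.76

|S1 ∪ S2| = 36.
|(S1 ∪ S2) ∩ S3| = 27.2364.
|(S1 ∪ S2) ∖ S3| = 36 − 27.2364 = 8.76.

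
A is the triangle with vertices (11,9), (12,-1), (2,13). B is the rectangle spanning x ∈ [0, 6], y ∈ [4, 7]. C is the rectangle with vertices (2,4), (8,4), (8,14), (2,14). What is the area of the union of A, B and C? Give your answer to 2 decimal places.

By inclusion–exclusion:
Individual areas: |A| = 43, |B| = 18, |C| = 60.
|A∩B| = 0.
|A∩C| = 17.2.
|B∩C|: x∈[2,6], y∈[4,7] → 4·3 = 12.
|A∩B∩C| = 0.
|A ∪ B ∪ C| = 121 − 29.2 + 0 = 91.80.

91.80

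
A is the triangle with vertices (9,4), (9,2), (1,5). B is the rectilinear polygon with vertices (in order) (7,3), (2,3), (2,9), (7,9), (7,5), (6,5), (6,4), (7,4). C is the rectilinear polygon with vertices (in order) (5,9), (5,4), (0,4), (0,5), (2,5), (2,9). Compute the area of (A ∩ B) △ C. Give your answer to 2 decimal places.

|A ∩ B| = 3.9792.
|(A ∩ B) ∩ C| = 1.5417.
|(A ∩ B) △ C| = 3.9792 + 17 − 3.0833 = 17.90.

17.90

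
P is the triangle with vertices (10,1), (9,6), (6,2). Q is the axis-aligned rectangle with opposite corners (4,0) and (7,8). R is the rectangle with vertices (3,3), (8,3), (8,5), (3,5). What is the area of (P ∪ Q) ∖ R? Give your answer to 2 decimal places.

25.71

|P ∪ Q| = 32.7083.
|(P ∪ Q) ∩ R| = 7.
|(P ∪ Q) ∖ R| = 32.7083 − 7 = 25.71.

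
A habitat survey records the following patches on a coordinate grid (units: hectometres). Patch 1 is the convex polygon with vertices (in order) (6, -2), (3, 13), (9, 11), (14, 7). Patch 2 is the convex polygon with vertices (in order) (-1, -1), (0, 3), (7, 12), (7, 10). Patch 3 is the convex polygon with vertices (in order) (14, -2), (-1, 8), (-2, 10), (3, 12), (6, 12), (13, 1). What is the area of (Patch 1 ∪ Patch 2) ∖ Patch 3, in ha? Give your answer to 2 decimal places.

44.17

|Patch 1 ∪ Patch 2| = 91.9851.
|(Patch 1 ∪ Patch 2) ∩ Patch 3| = 47.814.
|(Patch 1 ∪ Patch 2) ∖ Patch 3| = 91.9851 − 47.814 = 44.17.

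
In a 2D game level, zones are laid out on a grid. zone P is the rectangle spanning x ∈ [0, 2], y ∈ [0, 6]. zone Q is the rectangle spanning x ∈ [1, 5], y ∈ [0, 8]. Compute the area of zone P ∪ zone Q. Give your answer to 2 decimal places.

38.00

By inclusion–exclusion:
Individual areas: |zone P| = 12, |zone Q| = 32.
|zone P∩zone Q|: x∈[1,2], y∈[0,6] → 1·6 = 6.
|zone P ∪ zone Q| = 44 − 6 = 38.00.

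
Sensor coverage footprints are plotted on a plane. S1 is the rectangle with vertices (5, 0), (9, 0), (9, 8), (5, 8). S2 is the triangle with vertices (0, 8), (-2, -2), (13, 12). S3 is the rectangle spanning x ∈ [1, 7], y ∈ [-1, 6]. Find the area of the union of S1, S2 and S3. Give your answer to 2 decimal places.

By inclusion–exclusion:
Individual areas: |S1| = 32, |S2| = 61, |S3| = 42.
|S1∩S2| = 6.4381.
|S1∩S3|: x∈[5,7], y∈[0,6] → 2·6 = 12.
|S2∩S3| = 14.4857.
|S1∩S2∩S3| = 1.1524.
|S1 ∪ S2 ∪ S3| = 135 − 32.9238 + 1.1524 = 103.23.

103.23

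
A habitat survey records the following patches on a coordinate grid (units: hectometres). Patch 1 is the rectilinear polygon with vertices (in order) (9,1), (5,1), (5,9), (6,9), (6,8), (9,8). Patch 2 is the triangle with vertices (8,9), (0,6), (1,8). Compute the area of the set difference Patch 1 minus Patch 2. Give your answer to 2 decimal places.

|Patch 1| = 29, |Patch 1∩Patch 2| = 0.5804.
|Patch 1 ∖ Patch 2| = |Patch 1| − |Patch 1∩Patch 2| = 29 − 0.5804 = 28.42.

28.42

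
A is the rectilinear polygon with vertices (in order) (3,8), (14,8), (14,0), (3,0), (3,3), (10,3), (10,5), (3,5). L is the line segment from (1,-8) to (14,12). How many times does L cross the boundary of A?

The segment meets the boundary at (11.4,8), (9.45,5), (8.15,3), (6.2,0).

4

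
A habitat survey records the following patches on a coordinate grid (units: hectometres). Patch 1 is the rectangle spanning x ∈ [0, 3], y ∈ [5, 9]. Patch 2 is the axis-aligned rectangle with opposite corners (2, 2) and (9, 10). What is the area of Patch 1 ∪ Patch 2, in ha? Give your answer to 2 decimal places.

64.00

By inclusion–exclusion:
Individual areas: |Patch 1| = 12, |Patch 2| = 56.
|Patch 1∩Patch 2|: x∈[2,3], y∈[5,9] → 1·4 = 4.
|Patch 1 ∪ Patch 2| = 68 − 4 = 64.00.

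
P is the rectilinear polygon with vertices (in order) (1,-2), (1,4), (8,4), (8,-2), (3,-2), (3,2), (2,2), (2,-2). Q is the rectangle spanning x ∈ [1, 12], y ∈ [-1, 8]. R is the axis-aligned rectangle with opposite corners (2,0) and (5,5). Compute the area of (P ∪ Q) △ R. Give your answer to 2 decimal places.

|P ∪ Q| = 105.
|(P ∪ Q) ∩ R| = 15.
|(P ∪ Q) △ R| = 105 + 15 − 30 = 90.00.

90.00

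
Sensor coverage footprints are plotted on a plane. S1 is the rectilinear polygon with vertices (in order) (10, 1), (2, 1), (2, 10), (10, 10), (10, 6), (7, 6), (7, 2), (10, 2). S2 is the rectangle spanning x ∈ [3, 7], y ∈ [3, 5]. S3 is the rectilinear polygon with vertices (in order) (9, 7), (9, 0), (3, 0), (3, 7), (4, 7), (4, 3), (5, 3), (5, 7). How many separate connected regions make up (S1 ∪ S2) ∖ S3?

2

(S1 ∪ S2) ∖ S3 splits into 2 disjoint pieces (area 35, area 1).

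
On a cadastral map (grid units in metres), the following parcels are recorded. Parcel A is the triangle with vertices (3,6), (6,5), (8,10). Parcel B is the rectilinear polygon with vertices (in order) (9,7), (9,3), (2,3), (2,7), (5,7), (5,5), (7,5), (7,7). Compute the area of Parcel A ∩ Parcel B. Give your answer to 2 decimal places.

2.04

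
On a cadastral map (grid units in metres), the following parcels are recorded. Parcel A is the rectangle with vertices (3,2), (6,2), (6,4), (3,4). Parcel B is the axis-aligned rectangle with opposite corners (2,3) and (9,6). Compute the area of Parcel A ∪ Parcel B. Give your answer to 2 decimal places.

By inclusion–exclusion:
Individual areas: |Parcel A| = 6, |Parcel B| = 21.
|Parcel A∩Parcel B|: x∈[3,6], y∈[3,4] → 3·1 = 3.
|Parcel A ∪ Parcel B| = 27 − 3 = 24.00.

24.00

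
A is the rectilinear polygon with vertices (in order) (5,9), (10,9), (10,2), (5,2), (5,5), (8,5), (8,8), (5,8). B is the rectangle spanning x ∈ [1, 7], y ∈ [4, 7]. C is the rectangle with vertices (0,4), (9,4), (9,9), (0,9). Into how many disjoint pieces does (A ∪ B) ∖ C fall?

1

(A ∪ B) ∖ C is a single connected region.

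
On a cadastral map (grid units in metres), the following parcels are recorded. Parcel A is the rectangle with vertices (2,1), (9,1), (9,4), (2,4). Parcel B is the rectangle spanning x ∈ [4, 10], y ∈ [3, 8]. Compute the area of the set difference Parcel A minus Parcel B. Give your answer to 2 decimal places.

16.00

|Parcel A∩Parcel B|: x∈[4,9], y∈[3,4] → 5·1 = 5.
|Parcel A| = 21.
|Parcel A ∖ Parcel B| = |Parcel A| − |Parcel A∩Parcel B| = 21 − 5 = 16.00.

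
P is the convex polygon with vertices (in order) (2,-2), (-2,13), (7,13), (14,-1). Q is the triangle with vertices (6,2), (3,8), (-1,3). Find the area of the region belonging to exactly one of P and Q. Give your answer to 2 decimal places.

138.52

|P| = 155, |Q| = 19.5, |P∩Q| = 17.9916.
|P △ Q| = |P| + |Q| − 2·|P∩Q| = 155 + 19.5 − 35.9833 = 138.52.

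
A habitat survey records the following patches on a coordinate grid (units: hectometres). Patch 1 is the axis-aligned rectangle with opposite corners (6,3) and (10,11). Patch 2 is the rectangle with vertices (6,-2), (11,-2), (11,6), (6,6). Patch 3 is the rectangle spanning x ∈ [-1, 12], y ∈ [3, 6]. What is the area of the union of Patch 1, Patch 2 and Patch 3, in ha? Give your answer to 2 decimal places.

By inclusion–exclusion:
Individual areas: |Patch 1| = 32, |Patch 2| = 40, |Patch 3| = 39.
|Patch 1∩Patch 2|: x∈[6,10], y∈[3,6] → 4·3 = 12.
|Patch 1∩Patch 3|: x∈[6,10], y∈[3,6] → 4·3 = 12.
|Patch 2∩Patch 3|: x∈[6,11], y∈[3,6] → 5·3 = 15.
|Patch 1∩Patch 2∩Patch 3| = 12.
|Patch 1 ∪ Patch 2 ∪ Patch 3| = 111 − 39 + 12 = 84.00.

84.00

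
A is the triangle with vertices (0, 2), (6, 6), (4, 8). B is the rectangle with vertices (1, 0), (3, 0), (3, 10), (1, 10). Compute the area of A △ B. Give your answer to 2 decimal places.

23.33

|A| = 10, |B| = 20, |A∩B| = 3.3333.
|A △ B| = |A| + |B| − 2·|A∩B| = 10 + 20 − 6.6667 = 23.33.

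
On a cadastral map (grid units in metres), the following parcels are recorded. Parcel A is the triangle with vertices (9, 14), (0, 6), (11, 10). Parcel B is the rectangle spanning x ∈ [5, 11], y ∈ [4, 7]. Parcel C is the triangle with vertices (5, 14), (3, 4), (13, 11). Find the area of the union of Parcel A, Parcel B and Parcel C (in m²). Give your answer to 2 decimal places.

By inclusion–exclusion:
Individual areas: |Parcel A| = 26, |Parcel B| = 18, |Parcel C| = 43.
|Parcel A∩Parcel B| = 0.
|Parcel A∩Parcel C| = 20.4356.
|Parcel B∩Parcel C| = 1.8286.
|Parcel A∩Parcel B∩Parcel C| = 0.
|Parcel A ∪ Parcel B ∪ Parcel C| = 87 − 22.2642 + 0 = 64.74.

64.74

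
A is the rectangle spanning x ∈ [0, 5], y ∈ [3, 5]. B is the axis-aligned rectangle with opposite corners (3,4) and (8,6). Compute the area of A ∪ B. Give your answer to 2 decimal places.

By inclusion–exclusion:
Individual areas: |A| = 10, |B| = 10.
|A∩B|: x∈[3,5], y∈[4,5] → 2·1 = 2.
|A ∪ B| = 20 − 2 = 18.00.

18.00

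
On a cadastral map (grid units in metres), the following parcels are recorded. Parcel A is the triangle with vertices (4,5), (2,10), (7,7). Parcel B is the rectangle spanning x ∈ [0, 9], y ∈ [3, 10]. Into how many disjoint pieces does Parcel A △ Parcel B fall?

Parcel A △ Parcel B is a single connected region.

1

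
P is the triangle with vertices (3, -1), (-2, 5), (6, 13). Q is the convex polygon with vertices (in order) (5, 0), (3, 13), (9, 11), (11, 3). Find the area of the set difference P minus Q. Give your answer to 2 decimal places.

35.95

|P| = 44, |P∩Q| = 8.0489.
|P ∖ Q| = |P| − |P∩Q| = 44 − 8.0489 = 35.95.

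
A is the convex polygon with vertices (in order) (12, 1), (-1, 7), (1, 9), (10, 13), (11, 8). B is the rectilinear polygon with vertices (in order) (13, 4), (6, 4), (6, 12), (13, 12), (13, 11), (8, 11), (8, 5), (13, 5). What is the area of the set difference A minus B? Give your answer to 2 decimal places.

|A| = 78, |A∩B| = 21.1194.
|A ∖ B| = |A| − |A∩B| = 78 − 21.1194 = 56.88.

56.88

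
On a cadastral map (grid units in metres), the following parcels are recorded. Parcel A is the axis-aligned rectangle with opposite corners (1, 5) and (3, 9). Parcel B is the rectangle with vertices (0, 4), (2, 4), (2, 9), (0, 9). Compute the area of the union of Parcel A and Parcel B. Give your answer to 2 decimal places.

14.00

By inclusion–exclusion:
Individual areas: |Parcel A| = 8, |Parcel B| = 10.
|Parcel A∩Parcel B|: x∈[1,2], y∈[5,9] → 1·4 = 4.
|Parcel A ∪ Parcel B| = 18 − 4 = 14.00.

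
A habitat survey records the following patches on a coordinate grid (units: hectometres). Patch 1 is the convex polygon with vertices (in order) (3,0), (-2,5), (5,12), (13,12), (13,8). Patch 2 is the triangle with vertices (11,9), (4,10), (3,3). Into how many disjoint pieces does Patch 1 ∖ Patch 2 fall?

1

Patch 1 ∖ Patch 2 is a single connected region.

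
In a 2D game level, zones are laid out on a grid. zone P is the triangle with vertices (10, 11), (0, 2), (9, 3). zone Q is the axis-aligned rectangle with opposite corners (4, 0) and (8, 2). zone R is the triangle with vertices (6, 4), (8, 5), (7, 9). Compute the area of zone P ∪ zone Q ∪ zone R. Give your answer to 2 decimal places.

By inclusion–exclusion:
Individual areas: |zone P| = 35.5, |zone Q| = 8, |zone R| = 4.5.
|zone P∩zone Q| = 0.
|zone P∩zone R| = 4.3902.
|zone Q∩zone R| = 0.
|zone P∩zone Q∩zone R| = 0.
|zone P ∪ zone Q ∪ zone R| = 48 − 4.3902 + 0 = 43.61.

43.61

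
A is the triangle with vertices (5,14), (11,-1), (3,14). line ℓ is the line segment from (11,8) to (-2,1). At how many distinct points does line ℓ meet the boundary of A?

2

The segment meets the boundary at (7.271,5.992), (8.038,6.405).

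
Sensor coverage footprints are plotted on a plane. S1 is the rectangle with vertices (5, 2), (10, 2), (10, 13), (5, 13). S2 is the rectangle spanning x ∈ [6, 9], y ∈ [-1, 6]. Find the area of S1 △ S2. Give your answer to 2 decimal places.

|S1∩S2|: x∈[6,9], y∈[2,6] → 3·4 = 12.
|S1 △ S2| = |S1| + |S2| − 2·|S1∩S2| = 55 + 21 − 24 = 52.00.

52.00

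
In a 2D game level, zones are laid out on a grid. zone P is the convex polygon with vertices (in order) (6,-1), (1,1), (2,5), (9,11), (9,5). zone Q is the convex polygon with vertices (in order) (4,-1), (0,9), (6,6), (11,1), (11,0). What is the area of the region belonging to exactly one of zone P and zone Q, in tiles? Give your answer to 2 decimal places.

41.24

|zone P| = 53, |zone Q| = 50, |zone P∩zone Q| = 30.8783.
|zone P △ zone Q| = |zone P| + |zone Q| − 2·|zone P∩zone Q| = 53 + 50 − 61.7565 = 41.24.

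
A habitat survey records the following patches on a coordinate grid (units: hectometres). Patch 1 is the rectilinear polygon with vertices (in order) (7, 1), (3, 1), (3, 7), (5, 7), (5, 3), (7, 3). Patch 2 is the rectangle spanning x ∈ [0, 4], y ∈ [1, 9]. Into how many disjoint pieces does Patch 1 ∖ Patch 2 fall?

1

Patch 1 ∖ Patch 2 is a single connected region.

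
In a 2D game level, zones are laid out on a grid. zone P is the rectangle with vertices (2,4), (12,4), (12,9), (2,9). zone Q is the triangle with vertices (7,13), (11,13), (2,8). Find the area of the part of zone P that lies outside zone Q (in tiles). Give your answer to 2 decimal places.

|zone P| = 50, |zone P∩zone Q| = 0.4.
|zone P ∖ zone Q| = |zone P| − |zone P∩zone Q| = 50 − 0.4 = 49.60.

49.60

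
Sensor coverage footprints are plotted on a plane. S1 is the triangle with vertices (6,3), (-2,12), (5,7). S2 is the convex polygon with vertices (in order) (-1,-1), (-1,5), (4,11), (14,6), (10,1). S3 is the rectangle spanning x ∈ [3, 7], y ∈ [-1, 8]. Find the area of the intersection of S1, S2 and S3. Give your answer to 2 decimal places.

6.24

The intersection is the polygon with vertices (5,7), (6,3), (3,6.375), (3,8), (3.6,8).
By the shoelace formula its area is 6.24.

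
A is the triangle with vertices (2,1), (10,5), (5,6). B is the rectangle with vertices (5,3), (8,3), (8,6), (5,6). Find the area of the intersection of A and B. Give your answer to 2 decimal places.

The intersection is the polygon with vertices (6,3), (5,3), (5,6), (8,5.4), (8,4).
By the shoelace formula its area is 7.10.

7.10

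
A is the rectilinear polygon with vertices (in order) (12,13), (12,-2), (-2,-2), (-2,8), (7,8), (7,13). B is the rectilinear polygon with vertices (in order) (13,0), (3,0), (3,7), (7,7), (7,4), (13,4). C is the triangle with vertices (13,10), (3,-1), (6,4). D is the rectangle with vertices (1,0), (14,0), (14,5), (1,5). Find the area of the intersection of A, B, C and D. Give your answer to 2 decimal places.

The intersection is the polygon with vertices (6,4), (7,4.857), (7,4), (7.545,4), (3.909,0), (3.6,0).
By the shoelace formula its area is 4.14.

4.14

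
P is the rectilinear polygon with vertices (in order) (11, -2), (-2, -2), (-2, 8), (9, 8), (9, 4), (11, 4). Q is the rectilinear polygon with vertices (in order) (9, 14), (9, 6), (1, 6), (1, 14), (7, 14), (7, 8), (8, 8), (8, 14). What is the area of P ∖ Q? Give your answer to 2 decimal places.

106.00

|P| = 122, |P∩Q| = 16.
|P ∖ Q| = |P| − |P∩Q| = 122 − 16 = 106.00.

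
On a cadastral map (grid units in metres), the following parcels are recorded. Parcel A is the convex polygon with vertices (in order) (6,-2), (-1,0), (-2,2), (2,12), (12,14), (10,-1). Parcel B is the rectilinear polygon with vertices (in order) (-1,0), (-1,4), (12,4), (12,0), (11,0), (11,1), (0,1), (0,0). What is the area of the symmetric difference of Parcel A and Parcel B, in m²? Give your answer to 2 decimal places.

127.20

|Parcel A| = 157, |Parcel B| = 41, |Parcel A∩Parcel B| = 35.4.
|Parcel A △ Parcel B| = |Parcel A| + |Parcel B| − 2·|Parcel A∩Parcel B| = 157 + 41 − 70.8 = 127.20.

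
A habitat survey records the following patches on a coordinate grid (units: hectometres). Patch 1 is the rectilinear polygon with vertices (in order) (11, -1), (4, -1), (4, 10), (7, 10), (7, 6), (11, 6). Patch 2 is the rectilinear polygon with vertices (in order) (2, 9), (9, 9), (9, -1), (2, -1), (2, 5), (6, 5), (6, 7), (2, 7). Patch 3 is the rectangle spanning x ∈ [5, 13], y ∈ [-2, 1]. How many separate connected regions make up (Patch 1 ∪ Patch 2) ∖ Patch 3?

1

(Patch 1 ∪ Patch 2) ∖ Patch 3 is a single connected region.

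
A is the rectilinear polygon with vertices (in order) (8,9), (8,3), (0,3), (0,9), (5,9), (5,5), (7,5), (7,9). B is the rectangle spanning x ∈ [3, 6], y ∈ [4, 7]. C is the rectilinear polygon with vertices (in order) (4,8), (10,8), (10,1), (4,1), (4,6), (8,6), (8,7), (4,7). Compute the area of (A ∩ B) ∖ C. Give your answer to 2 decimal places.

4.00

|A ∩ B| = 7.
|(A ∩ B) ∩ C| = 3.
|(A ∩ B) ∖ C| = 7 − 3 = 4.00.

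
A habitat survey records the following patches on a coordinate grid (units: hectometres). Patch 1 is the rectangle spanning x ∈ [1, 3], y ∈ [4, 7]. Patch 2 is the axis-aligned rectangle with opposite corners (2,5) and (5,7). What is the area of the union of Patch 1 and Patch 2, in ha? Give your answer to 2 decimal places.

10.00

By inclusion–exclusion:
Individual areas: |Patch 1| = 6, |Patch 2| = 6.
|Patch 1∩Patch 2|: x∈[2,3], y∈[5,7] → 1·2 = 2.
|Patch 1 ∪ Patch 2| = 12 − 2 = 10.00.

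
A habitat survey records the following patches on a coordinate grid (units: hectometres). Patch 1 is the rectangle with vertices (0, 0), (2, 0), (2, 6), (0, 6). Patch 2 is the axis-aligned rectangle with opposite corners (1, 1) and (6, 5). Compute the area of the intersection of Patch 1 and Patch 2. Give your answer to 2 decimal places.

|Patch 1∩Patch 2|: x∈[1,2], y∈[1,5] → 1·4 = 4.

4.00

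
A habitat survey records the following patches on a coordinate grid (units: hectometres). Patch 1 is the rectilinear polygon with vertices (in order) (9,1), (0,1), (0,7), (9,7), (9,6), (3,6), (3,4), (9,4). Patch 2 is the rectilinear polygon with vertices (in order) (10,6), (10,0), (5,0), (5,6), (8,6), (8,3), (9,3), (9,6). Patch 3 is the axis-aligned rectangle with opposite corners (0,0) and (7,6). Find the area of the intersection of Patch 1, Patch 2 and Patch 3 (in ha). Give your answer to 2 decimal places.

6.00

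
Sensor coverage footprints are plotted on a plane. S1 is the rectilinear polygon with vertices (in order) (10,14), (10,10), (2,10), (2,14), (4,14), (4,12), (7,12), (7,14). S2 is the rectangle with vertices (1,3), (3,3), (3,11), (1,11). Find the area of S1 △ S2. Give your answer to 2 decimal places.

40.00

|S1| = 26, |S2| = 16, |S1∩S2| = 1.
|S1 △ S2| = |S1| + |S2| − 2·|S1∩S2| = 26 + 16 − 2 = 40.00.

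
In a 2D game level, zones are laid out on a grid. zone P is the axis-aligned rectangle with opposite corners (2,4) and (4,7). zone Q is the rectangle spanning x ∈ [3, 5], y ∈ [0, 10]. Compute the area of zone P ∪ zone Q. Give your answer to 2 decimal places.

23.00

By inclusion–exclusion:
Individual areas: |zone P| = 6, |zone Q| = 20.
|zone P∩zone Q|: x∈[3,4], y∈[4,7] → 1·3 = 3.
|zone P ∪ zone Q| = 26 − 3 = 23.00.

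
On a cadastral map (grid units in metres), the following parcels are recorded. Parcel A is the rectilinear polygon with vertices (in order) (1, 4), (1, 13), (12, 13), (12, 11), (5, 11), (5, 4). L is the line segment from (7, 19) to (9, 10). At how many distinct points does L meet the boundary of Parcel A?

The segment meets the boundary at (8.778,11), (8.333,13).

2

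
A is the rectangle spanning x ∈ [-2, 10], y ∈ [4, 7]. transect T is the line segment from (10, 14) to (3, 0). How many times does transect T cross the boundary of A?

The segment meets the boundary at (5,4), (6.5,7).

2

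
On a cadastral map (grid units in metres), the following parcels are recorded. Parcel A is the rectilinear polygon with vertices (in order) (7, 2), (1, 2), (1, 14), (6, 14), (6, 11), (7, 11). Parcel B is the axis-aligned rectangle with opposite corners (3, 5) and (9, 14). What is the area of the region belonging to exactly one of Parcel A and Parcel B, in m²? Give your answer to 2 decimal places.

57.00

|Parcel A| = 69, |Parcel B| = 54, |Parcel A∩Parcel B| = 33.
|Parcel A △ Parcel B| = |Parcel A| + |Parcel B| − 2·|Parcel A∩Parcel B| = 69 + 54 − 66 = 57.00.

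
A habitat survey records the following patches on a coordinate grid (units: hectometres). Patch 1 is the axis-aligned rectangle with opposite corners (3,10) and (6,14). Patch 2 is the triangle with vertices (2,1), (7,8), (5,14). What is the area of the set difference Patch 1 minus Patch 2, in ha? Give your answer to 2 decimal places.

7.65

|Patch 1| = 12, |Patch 1∩Patch 2| = 4.3462.
|Patch 1 ∖ Patch 2| = |Patch 1| − |Patch 1∩Patch 2| = 12 − 4.3462 = 7.65.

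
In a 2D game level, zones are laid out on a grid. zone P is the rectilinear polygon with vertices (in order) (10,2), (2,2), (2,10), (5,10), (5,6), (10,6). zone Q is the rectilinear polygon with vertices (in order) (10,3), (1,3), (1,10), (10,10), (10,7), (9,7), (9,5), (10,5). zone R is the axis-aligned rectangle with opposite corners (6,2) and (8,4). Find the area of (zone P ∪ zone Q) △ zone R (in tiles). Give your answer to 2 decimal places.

66.00

|zone P ∪ zone Q| = 70.
|(zone P ∪ zone Q) ∩ zone R| = 4.
|(zone P ∪ zone Q) △ zone R| = 70 + 4 − 8 = 66.00.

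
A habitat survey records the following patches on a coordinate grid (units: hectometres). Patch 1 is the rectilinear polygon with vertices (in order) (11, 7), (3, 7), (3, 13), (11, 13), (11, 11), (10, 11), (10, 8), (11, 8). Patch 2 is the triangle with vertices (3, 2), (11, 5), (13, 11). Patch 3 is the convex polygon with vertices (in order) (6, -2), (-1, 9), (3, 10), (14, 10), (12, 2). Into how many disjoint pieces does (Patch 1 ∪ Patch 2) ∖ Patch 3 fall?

(Patch 1 ∪ Patch 2) ∖ Patch 3 splits into 3 disjoint pieces (area 23, area 0.3889, area 0.0278).

3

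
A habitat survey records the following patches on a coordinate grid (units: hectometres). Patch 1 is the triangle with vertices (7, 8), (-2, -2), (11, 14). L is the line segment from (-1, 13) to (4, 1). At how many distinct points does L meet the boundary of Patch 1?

2

The segment meets the boundary at (2.956,3.506), (2.792,3.898).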